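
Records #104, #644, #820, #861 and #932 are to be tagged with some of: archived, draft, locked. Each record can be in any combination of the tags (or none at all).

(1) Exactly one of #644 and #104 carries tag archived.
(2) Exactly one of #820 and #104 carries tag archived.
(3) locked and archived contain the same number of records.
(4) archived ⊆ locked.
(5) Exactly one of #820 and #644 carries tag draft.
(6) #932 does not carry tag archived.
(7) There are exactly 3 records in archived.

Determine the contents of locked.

locked = {#644, #820, #861}

From (6): #932 ∉ archived.
Suppose #104 ∈ locked: no assignment then satisfies all the clues, so #104 ∉ locked.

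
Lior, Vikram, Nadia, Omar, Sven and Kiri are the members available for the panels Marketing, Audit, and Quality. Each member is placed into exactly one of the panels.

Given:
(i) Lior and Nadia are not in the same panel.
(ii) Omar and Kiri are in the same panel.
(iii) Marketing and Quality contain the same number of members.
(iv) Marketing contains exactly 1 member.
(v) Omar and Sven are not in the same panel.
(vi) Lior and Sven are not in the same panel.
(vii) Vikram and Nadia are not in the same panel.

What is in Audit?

Audit = {Kiri, Lior, Omar, Vikram}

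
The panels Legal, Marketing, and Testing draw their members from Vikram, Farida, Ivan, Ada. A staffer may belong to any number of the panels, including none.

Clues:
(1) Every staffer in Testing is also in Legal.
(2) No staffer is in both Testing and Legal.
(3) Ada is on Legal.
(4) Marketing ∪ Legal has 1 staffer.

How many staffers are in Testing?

0

From (3): Ada ∈ Legal.
(2) (disjoint): Ada ∉ Testing.
Suppose Vikram ∈ Legal: no assignment then satisfies all the clues, so Vikram ∉ Legal.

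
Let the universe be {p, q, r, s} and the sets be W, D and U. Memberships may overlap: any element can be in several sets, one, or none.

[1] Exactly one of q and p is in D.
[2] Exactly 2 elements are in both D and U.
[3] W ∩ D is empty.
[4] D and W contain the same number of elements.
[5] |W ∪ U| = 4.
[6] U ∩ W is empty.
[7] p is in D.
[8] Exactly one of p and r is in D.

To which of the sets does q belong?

q: W

From (7): p ∈ D.
(1) (exactly one): q ∉ D.
(3) (disjoint): p ∉ W.
(8) (exactly one): r ∉ D.
Suppose q ∉ W: no assignment then satisfies all the clues, so q ∈ W.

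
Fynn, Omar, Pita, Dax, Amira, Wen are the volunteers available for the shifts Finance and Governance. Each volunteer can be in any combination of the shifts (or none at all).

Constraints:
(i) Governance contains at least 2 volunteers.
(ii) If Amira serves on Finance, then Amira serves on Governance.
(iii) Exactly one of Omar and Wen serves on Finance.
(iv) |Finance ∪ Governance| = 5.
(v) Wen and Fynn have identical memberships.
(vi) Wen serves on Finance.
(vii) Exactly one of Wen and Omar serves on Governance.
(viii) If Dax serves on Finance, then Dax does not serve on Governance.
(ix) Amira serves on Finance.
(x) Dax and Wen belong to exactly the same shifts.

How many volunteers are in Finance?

From (vi): Wen ∈ Finance.
From (ix): Amira ∈ Finance.
(ii): Amira ∈ Governance.
(iii) (exactly one): Omar ∉ Finance.
(v): Fynn matches Wen: Fynn ∈ Finance.
(x): Dax matches Wen: Dax ∈ Finance.
(viii): Dax ∉ Governance.
(x): Wen matches Dax: Wen ∉ Governance.
(v): Fynn matches Wen: Fynn ∉ Governance.
(vii) (exactly one): Omar ∈ Governance.
Suppose Pita ∈ Finance: no assignment then satisfies all the clues, so Pita ∉ Finance.

4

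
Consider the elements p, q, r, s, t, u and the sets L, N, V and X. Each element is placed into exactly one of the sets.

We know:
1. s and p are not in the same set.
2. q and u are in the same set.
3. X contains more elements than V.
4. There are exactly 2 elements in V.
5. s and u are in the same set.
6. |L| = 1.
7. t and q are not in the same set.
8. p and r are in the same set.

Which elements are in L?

L = {t}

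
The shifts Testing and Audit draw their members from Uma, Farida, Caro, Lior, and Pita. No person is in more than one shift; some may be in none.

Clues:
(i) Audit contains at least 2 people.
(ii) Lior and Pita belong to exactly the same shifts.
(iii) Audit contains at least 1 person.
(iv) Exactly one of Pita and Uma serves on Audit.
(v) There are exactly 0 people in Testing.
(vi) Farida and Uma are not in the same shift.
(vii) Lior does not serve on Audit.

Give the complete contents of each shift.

Testing = {}; Audit = {Caro, Uma}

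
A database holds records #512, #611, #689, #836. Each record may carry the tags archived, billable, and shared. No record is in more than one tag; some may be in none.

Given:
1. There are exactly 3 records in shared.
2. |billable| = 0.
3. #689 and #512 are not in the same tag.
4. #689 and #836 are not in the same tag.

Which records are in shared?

shared = {#512, #611, #836}

(2): billable already has 0, so the rest are out.
Suppose #512 ∉ shared: no assignment then satisfies all the clues, so #512 ∈ shared.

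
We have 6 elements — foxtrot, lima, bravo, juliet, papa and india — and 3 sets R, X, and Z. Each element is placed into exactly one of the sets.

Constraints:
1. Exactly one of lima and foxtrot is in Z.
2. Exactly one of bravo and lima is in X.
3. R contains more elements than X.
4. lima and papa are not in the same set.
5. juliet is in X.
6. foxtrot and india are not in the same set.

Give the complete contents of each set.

R = {bravo, india, papa}; X = {juliet, lima}; Z = {foxtrot}

From (5): juliet ∈ X.
Suppose foxtrot ∈ R: no assignment then satisfies all the clues, so foxtrot ∉ R.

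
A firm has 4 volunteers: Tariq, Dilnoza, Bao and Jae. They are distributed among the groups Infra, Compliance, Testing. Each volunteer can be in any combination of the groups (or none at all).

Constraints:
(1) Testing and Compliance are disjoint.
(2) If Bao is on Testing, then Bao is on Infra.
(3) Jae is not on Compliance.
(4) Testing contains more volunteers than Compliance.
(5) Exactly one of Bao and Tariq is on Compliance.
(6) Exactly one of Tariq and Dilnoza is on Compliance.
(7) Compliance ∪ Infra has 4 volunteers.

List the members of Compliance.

Compliance = {Tariq}

From (3): Jae ∉ Compliance.
Suppose Tariq ∉ Compliance: no assignment then satisfies all the clues, so Tariq ∈ Compliance.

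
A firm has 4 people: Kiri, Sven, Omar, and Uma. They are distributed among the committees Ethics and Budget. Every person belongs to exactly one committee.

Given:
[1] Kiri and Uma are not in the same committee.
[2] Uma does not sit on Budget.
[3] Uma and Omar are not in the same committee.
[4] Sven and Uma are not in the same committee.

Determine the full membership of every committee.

Ethics = {Uma}; Budget = {Kiri, Omar, Sven}

From (2): Uma ∉ Budget.
Only one committee left: Uma ∈ Ethics.
(1): Kiri ∉ Ethics.
(3): Omar ∉ Ethics.
(4): Sven ∉ Ethics.
Only one committee left: Kiri ∈ Budget.
Only one committee left: Sven ∈ Budget.
Only one committee left: Omar ∈ Budget.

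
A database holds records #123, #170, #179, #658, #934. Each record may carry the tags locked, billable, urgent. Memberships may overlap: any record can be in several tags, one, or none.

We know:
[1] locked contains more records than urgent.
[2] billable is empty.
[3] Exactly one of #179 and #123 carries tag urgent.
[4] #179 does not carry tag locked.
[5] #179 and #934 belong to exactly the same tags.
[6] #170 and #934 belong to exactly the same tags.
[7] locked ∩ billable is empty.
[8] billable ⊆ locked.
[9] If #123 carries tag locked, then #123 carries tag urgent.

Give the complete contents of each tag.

locked = {#123, #658}; billable = {}; urgent = {#123}

From (4): #179 ∉ locked.
(2): billable already has 0, so the rest are out.
(5): #934 matches #179: #934 ∉ locked.
(6): #170 matches #934: #170 ∉ locked.
Suppose #123 ∉ locked: no assignment then satisfies all the clues, so #123 ∈ locked.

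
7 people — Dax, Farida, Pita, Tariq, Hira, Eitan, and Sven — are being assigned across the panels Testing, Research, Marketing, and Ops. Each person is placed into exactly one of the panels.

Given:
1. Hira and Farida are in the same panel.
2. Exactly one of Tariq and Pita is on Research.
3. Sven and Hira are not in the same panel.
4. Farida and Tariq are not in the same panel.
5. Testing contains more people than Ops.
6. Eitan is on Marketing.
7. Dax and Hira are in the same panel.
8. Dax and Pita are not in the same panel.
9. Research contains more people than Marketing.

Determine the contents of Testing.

Testing = {Dax, Farida, Hira}

From (6): Eitan ∈ Marketing.
Suppose Dax ∉ Testing: no assignment then satisfies all the clues, so Dax ∈ Testing.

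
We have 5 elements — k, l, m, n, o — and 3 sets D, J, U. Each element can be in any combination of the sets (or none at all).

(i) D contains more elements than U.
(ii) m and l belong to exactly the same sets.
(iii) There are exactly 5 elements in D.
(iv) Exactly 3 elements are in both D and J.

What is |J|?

3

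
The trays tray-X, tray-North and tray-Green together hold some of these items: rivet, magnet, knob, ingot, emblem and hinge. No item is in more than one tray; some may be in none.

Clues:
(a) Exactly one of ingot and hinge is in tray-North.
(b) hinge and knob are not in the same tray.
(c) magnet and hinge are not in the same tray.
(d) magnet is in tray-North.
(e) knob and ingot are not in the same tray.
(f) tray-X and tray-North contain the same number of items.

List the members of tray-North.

From (d): magnet ∈ tray-North.
(c): hinge ∉ tray-North.
(a) (exactly one): ingot ∈ tray-North.
(e): knob ∉ tray-North.
Suppose rivet ∈ tray-North: no assignment then satisfies all the clues, so rivet ∉ tray-North.

tray-North = {ingot, magnet}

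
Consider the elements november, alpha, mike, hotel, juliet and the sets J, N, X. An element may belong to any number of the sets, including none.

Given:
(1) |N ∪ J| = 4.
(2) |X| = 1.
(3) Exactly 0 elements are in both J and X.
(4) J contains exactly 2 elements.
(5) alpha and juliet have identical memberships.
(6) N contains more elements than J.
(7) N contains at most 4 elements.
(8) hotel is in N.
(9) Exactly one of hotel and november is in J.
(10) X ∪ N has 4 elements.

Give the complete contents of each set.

J = {hotel, mike}; N = {alpha, hotel, juliet}; X = {november}

From (8): hotel ∈ N.
Suppose november ∈ J: no assignment then satisfies all the clues, so november ∉ J.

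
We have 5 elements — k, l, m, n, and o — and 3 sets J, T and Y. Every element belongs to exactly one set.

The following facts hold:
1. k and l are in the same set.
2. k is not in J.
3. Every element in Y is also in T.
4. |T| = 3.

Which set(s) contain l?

From (2): k ∉ J.
(1): l matches k: l ∉ J.
Suppose l ∉ T: no assignment then satisfies all the clues, so l ∈ T.

l: T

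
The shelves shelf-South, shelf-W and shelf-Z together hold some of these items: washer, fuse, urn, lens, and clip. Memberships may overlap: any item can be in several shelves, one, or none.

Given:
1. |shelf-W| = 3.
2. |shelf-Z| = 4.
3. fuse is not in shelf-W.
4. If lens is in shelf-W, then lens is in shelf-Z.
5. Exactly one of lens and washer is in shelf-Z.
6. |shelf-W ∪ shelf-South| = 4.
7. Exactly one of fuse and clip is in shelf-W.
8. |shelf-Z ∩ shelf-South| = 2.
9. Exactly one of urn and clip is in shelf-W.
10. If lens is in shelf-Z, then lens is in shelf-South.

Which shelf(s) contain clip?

From (3): fuse ∉ shelf-W.
(7) (exactly one): clip ∈ shelf-W.
(9) (exactly one): urn ∉ shelf-W.
(1): only 3 candidates remain for shelf-W, so all are in.
(4): lens ∈ shelf-Z.
(5) (exactly one): washer ∉ shelf-Z.
(10): lens ∈ shelf-South.
(2): only 4 candidates remain for shelf-Z, so all are in.
Suppose clip ∈ shelf-South: no assignment then satisfies all the clues, so clip ∉ shelf-South.

clip: shelf-W, shelf-Z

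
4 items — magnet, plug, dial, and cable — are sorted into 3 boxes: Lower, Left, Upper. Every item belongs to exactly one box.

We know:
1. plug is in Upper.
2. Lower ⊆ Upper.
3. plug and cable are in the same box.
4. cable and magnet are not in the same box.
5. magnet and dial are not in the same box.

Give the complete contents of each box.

Lower = {}; Left = {magnet}; Upper = {cable, dial, plug}

From (1): plug ∈ Upper.
(3): cable matches plug: cable ∉ Lower.
(3): cable matches plug: cable ∉ Left.
(3): cable matches plug: cable ∈ Upper.
(4): magnet ∉ Upper.
(2) contrapositive: magnet ∉ Lower.
Only one box left: magnet ∈ Left.
(5): dial ∉ Left.
Suppose dial ∈ Lower: no assignment then satisfies all the clues, so dial ∉ Lower.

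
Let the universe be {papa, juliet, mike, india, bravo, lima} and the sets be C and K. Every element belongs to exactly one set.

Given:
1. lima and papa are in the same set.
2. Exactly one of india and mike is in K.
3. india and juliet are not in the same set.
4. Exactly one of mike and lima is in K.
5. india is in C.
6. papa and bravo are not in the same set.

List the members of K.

From (5): india ∈ C.
(2) (exactly one): mike ∈ K.
(3): juliet ∉ C.
(4) (exactly one): lima ∉ K.
Only one set left: juliet ∈ K.
Only one set left: lima ∈ C.
(1): papa matches lima: papa ∈ C.
(6): bravo ∉ C.
Only one set left: bravo ∈ K.

K = {bravo, juliet, mike}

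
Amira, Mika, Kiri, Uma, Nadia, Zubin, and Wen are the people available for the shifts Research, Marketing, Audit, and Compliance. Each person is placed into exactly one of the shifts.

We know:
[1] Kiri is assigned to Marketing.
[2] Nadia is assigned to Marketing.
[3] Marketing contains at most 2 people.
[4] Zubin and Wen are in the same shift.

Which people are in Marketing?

Marketing = {Kiri, Nadia}

From (1): Kiri ∈ Marketing.
From (2): Nadia ∈ Marketing.
(3): Marketing already has 2, so the rest are out.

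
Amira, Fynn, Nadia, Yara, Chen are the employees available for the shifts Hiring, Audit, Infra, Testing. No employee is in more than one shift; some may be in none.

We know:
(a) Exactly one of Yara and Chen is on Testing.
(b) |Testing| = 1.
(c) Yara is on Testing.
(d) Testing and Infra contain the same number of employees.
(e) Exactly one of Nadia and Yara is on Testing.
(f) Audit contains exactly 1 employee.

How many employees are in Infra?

1

From (c): Yara ∈ Testing.
(a) (exactly one): Chen ∉ Testing.
(b): Testing already has 1, so the rest are out.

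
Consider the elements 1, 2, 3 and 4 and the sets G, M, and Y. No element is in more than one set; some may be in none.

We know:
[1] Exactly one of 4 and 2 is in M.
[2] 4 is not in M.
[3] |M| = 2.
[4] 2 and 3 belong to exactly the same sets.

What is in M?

From (2): 4 ∉ M.
(1) (exactly one): 2 ∈ M.
(4): 3 matches 2: 3 ∉ G.
(4): 3 matches 2: 3 ∈ M.
(3): M already has 2, so the rest are out.

M = {2, 3}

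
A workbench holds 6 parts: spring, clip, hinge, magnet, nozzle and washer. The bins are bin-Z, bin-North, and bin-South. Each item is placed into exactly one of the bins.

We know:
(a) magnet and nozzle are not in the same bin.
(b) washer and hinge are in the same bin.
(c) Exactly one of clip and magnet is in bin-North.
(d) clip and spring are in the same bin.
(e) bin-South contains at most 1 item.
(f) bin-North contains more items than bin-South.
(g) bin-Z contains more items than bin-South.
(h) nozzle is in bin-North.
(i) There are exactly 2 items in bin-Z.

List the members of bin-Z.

bin-Z = {hinge, washer}

From (h): nozzle ∈ bin-North.
(a): magnet ∉ bin-North.
(c) (exactly one): clip ∈ bin-North.
(d): spring matches clip: spring ∉ bin-Z.
(d): spring matches clip: spring ∈ bin-North.
Suppose hinge ∉ bin-Z: no assignment then satisfies all the clues, so hinge ∈ bin-Z.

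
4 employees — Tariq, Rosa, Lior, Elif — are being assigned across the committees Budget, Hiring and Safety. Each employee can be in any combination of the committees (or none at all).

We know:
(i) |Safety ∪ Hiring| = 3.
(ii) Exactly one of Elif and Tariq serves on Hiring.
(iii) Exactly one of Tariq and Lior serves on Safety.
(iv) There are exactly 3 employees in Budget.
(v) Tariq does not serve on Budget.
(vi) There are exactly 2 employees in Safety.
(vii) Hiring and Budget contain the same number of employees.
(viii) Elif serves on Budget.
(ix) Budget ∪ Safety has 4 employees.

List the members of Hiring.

Hiring = {Lior, Rosa, Tariq}

From (v): Tariq ∉ Budget.
From (viii): Elif ∈ Budget.
(iv): only 3 candidates remain for Budget, so all are in.
Suppose Tariq ∉ Hiring: no assignment then satisfies all the clues, so Tariq ∈ Hiring.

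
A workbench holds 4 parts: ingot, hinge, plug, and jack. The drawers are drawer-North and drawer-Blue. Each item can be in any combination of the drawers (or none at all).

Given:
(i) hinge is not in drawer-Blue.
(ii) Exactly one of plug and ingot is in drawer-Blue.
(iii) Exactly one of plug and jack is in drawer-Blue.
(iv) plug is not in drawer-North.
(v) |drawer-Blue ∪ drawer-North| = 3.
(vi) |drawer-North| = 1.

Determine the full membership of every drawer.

drawer-North = {hinge}; drawer-Blue = {ingot, jack}

From (i): hinge ∉ drawer-Blue.
From (iv): plug ∉ drawer-North.
Suppose ingot ∈ drawer-North: no assignment then satisfies all the clues, so ingot ∉ drawer-North.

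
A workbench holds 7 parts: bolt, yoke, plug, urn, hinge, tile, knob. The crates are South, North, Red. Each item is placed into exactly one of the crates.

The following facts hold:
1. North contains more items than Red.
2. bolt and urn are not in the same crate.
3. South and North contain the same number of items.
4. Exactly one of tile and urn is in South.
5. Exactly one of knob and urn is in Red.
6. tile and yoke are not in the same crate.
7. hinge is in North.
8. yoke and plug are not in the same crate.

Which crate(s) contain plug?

plug: South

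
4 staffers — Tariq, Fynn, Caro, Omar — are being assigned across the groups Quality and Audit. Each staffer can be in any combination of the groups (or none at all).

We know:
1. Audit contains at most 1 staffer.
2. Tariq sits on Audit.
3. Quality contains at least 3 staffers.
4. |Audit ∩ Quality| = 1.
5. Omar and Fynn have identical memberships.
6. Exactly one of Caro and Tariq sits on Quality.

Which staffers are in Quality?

Quality = {Fynn, Omar, Tariq}

From (2): Tariq ∈ Audit.
(1): Audit already has 1, so the rest are out.
Suppose Tariq ∉ Quality: no assignment then satisfies all the clues, so Tariq ∈ Quality.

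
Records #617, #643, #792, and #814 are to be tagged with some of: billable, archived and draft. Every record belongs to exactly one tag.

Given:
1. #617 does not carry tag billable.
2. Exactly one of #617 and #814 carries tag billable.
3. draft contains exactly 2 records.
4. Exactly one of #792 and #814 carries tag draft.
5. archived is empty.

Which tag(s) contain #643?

From (1): #617 ∉ billable.
(2) (exactly one): #814 ∈ billable.
(4) (exactly one): #792 ∈ draft.
(5): archived already has 0, so the rest are out.
Only one tag left: #617 ∈ draft.
(3): draft already has 2, so the rest are out.
Only one tag left: #643 ∈ billable.

#643: billable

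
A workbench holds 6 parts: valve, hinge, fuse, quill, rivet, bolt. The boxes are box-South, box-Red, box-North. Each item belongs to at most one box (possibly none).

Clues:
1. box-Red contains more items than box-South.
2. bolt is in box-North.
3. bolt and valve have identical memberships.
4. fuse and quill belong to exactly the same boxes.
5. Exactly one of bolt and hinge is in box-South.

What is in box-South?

box-South = {hinge}

From (2): bolt ∈ box-North.
(3): valve matches bolt: valve ∉ box-South.
(3): valve matches bolt: valve ∉ box-Red.
(3): valve matches bolt: valve ∈ box-North.
(5) (exactly one): hinge ∈ box-South.
Suppose fuse ∈ box-South: no assignment then satisfies all the clues, so fuse ∉ box-South.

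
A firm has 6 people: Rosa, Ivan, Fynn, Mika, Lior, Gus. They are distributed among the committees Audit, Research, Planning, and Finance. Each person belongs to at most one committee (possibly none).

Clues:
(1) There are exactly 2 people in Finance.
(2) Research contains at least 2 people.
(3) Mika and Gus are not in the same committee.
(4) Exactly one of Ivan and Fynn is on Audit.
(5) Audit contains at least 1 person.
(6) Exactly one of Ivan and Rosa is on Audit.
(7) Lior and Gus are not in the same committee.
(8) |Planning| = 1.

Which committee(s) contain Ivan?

Ivan: Audit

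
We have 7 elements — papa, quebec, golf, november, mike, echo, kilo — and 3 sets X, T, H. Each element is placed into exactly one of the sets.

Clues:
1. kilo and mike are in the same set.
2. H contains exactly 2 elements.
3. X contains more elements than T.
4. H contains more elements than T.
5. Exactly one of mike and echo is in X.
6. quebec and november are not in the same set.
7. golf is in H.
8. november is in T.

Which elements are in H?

From (7): golf ∈ H.
From (8): november ∈ T.
(6): quebec ∉ T.
Suppose papa ∈ H: no assignment then satisfies all the clues, so papa ∉ H.

H = {echo, golf}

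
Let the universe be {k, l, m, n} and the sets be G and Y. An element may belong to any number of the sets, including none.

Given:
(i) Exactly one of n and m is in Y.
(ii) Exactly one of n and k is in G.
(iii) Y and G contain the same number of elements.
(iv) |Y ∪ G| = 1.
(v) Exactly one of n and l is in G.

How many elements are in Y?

1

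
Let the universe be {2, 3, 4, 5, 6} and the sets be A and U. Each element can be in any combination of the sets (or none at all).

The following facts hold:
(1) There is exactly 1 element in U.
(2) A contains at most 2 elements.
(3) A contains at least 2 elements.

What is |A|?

2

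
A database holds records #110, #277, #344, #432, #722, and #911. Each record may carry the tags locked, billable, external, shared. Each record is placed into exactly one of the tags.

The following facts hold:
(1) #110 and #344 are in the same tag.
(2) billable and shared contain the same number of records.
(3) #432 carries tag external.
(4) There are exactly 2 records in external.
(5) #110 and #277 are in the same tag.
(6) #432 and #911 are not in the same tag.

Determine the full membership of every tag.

locked = {#110, #277, #344, #911}; billable = {}; external = {#432, #722}; shared = {}

From (3): #432 ∈ external.
(6): #911 ∉ external.
Suppose #110 ∉ locked: no assignment then satisfies all the clues, so #110 ∈ locked.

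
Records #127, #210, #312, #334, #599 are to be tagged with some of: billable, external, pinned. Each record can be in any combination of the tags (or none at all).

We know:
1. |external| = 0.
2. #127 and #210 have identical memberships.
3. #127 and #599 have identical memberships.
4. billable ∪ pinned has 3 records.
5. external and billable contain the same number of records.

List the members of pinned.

pinned = {#127, #210, #599}

(1): external already has 0, so the rest are out.
Suppose #127 ∉ pinned: no assignment then satisfies all the clues, so #127 ∈ pinned.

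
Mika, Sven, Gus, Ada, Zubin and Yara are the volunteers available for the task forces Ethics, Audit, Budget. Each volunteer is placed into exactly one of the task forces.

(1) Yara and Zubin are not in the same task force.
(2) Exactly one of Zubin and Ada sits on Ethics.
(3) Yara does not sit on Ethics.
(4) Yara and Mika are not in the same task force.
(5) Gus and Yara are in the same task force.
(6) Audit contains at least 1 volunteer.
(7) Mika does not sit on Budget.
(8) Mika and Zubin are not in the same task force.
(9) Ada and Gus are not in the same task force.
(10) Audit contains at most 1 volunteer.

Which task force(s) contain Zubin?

Zubin: Audit

From (3): Yara ∉ Ethics.
From (7): Mika ∉ Budget.
(5): Gus matches Yara: Gus ∉ Ethics.
Suppose Zubin ∈ Ethics: no assignment then satisfies all the clues, so Zubin ∉ Ethics.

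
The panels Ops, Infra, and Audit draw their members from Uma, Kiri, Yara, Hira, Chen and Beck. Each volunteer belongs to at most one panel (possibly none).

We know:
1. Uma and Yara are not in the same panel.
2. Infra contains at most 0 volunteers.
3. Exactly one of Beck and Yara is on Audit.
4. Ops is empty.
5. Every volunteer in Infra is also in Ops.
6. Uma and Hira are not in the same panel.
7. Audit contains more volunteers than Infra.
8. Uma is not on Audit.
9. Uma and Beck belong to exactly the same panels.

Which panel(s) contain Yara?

From (8): Uma ∉ Audit.
(2): Infra already has 0, so the rest are out.
(4): Ops already has 0, so the rest are out.
(9): Beck matches Uma: Beck ∉ Audit.
(3) (exactly one): Yara ∈ Audit.

Yara: Audit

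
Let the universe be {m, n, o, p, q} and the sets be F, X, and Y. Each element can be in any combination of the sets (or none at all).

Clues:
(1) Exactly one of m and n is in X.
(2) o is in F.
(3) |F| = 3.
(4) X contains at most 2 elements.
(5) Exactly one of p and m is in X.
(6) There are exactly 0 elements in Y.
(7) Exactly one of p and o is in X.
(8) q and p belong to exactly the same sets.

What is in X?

X = {m, o}

From (2): o ∈ F.
(6): Y already has 0, so the rest are out.
Suppose m ∉ X: no assignment then satisfies all the clues, so m ∈ X.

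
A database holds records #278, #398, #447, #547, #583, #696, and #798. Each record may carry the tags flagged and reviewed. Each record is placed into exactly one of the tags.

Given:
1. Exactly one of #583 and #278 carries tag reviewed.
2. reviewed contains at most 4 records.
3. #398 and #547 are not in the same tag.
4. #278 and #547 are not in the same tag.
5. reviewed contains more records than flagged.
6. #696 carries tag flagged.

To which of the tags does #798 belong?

#798: reviewed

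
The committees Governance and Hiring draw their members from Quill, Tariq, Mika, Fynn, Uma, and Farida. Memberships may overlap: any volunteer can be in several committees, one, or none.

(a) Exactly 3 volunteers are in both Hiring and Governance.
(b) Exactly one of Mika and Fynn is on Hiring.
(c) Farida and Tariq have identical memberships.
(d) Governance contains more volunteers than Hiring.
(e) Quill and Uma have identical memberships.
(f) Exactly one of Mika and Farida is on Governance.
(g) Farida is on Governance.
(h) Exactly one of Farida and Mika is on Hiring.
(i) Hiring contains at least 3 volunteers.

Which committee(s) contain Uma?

Uma: Governance

From (g): Farida ∈ Governance.
(c): Tariq matches Farida: Tariq ∈ Governance.
(f) (exactly one): Mika ∉ Governance.
Suppose Uma ∉ Governance: no assignment then satisfies all the clues, so Uma ∈ Governance.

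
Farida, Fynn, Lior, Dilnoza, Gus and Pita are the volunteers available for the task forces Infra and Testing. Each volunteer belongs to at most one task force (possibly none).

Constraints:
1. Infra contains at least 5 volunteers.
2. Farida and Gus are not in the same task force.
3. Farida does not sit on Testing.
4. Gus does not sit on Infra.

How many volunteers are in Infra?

5

From (3): Farida ∉ Testing.
From (4): Gus ∉ Infra.
(1): only 5 candidates remain for Infra, so all are in.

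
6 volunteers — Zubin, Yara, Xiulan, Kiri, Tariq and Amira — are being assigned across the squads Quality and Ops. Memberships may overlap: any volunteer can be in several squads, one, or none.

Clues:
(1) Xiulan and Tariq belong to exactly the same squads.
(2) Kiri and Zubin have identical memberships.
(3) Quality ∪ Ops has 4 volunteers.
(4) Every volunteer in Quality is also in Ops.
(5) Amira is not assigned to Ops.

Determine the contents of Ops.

Ops = {Kiri, Tariq, Xiulan, Zubin}

From (5): Amira ∉ Ops.
(4) contrapositive: Amira ∉ Quality.
Suppose Zubin ∉ Ops: no assignment then satisfies all the clues, so Zubin ∈ Ops.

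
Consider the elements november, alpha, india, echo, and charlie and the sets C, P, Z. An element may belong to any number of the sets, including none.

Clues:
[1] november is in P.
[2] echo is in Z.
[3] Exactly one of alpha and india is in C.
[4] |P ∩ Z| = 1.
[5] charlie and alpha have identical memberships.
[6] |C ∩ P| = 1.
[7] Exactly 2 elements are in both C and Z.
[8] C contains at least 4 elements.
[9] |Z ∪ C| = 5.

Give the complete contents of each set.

C = {alpha, charlie, echo, november}; P = {november}; Z = {echo, india, november}

From (1): november ∈ P.
From (2): echo ∈ Z.
Suppose november ∉ C: no assignment then satisfies all the clues, so november ∈ C.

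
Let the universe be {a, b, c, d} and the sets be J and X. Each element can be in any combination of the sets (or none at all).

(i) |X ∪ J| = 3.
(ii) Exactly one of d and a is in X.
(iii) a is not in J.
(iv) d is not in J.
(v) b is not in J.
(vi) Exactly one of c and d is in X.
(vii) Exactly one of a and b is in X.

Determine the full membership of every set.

J = {c}; X = {b, d}

From (iii): a ∉ J.
From (iv): d ∉ J.
From (v): b ∉ J.
Suppose a ∈ X: no assignment then satisfies all the clues, so a ∉ X.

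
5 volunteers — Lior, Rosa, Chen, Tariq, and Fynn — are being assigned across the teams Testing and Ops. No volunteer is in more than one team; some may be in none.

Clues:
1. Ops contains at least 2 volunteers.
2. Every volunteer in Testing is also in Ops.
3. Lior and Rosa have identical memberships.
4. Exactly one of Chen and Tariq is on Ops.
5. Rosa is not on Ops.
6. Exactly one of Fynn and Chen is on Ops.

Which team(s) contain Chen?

Chen: none

From (5): Rosa ∉ Ops.
(2) contrapositive: Rosa ∉ Testing.
(3): Lior matches Rosa: Lior ∉ Testing.
(3): Lior matches Rosa: Lior ∉ Ops.
Suppose Chen ∈ Testing: no assignment then satisfies all the clues, so Chen ∉ Testing.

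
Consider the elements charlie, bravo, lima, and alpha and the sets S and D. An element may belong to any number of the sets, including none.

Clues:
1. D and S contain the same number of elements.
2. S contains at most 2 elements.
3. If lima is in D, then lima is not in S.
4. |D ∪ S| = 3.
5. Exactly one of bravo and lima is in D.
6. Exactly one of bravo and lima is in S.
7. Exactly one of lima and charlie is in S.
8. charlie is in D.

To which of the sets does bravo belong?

bravo: S

From (8): charlie ∈ D.
Suppose bravo ∉ S: no assignment then satisfies all the clues, so bravo ∈ S.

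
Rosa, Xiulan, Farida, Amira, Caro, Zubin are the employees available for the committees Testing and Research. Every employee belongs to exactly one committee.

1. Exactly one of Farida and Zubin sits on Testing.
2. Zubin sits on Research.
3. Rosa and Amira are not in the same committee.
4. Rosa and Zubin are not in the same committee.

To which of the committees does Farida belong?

Farida: Testing

From (2): Zubin ∈ Research.
(1) (exactly one): Farida ∈ Testing.
(4): Rosa ∉ Research.
Only one committee left: Rosa ∈ Testing.
(3): Amira ∉ Testing.
Only one committee left: Amira ∈ Research.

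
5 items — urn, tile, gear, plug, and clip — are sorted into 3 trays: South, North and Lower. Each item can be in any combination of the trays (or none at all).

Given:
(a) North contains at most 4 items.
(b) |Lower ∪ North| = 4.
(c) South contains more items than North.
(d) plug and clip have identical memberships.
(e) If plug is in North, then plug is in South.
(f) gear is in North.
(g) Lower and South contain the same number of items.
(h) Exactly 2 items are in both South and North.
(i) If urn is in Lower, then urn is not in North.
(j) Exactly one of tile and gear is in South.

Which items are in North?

North = {clip, gear, plug}

From (f): gear ∈ North.
Suppose urn ∈ North: no assignment then satisfies all the clues, so urn ∉ North.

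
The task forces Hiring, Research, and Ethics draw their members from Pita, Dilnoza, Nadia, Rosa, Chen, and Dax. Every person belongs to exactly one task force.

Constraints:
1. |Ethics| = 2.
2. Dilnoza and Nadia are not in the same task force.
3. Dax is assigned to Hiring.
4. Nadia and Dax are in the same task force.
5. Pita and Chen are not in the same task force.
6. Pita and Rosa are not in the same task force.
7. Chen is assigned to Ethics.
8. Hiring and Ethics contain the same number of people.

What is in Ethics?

Ethics = {Chen, Rosa}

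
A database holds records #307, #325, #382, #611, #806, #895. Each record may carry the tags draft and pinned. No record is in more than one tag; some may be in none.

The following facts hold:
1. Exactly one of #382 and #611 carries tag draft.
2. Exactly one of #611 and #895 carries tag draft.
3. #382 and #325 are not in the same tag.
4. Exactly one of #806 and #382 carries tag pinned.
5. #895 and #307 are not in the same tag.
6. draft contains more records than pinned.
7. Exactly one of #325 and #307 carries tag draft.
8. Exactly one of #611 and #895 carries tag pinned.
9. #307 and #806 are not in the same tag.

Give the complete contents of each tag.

draft = {#325, #611, #806}; pinned = {#382, #895}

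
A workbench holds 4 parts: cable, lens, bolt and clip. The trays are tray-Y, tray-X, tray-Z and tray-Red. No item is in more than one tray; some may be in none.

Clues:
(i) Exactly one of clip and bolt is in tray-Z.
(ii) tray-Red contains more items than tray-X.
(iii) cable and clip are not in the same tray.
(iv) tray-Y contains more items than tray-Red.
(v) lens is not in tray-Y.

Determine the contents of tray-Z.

tray-Z = {clip}

From (v): lens ∉ tray-Y.
Suppose cable ∈ tray-Z: no assignment then satisfies all the clues, so cable ∉ tray-Z.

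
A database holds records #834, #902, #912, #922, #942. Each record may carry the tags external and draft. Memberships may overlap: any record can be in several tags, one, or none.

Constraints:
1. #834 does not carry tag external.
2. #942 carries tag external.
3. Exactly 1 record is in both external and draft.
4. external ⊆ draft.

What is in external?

external = {#942}

From (1): #834 ∉ external.
From (2): #942 ∈ external.
(4) with #942 ∈ external: #942 ∈ draft.
Suppose #902 ∈ external: no assignment then satisfies all the clues, so #902 ∉ external.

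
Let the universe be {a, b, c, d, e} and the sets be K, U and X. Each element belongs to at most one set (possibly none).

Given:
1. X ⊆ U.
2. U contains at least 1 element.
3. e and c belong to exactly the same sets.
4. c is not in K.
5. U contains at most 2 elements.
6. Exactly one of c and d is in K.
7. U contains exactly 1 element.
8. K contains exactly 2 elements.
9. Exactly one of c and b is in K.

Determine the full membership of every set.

K = {b, d}; U = {a}; X = {}

From (4): c ∉ K.
(3): e matches c: e ∉ K.
(6) (exactly one): d ∈ K.
(9) (exactly one): b ∈ K.
(8): K already has 2, so the rest are out.
Suppose a ∉ U: no assignment then satisfies all the clues, so a ∈ U.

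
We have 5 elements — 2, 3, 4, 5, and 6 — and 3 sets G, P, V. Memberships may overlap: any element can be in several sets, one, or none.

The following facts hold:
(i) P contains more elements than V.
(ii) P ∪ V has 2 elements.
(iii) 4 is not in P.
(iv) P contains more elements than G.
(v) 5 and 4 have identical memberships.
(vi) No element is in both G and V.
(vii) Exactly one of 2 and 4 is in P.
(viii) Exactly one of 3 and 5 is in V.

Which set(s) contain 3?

3: P, V

From (iii): 4 ∉ P.
(v): 5 matches 4: 5 ∉ P.
(vii) (exactly one): 2 ∈ P.
Suppose 3 ∈ G: no assignment then satisfies all the clues, so 3 ∉ G.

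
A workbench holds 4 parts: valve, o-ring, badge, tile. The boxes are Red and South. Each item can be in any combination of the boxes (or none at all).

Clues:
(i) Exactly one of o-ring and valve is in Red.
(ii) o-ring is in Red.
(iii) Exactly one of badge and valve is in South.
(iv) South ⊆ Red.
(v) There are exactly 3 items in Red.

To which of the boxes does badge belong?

From (ii): o-ring ∈ Red.
(i) (exactly one): valve ∉ Red.
(iv) contrapositive: valve ∉ South.
(v): only 3 candidates remain for Red, so all are in.
(iii) (exactly one): badge ∈ South.

badge: Red, South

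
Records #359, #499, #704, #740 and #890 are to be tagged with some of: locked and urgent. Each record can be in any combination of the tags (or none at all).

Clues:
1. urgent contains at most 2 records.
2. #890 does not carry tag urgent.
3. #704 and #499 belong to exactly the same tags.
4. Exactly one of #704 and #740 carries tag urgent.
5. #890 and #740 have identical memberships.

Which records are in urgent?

urgent = {#499, #704}

From (2): #890 ∉ urgent.
(5): #740 matches #890: #740 ∉ urgent.
(4) (exactly one): #704 ∈ urgent.
(3): #499 matches #704: #499 ∈ urgent.
(1): urgent already has 2, so the rest are out.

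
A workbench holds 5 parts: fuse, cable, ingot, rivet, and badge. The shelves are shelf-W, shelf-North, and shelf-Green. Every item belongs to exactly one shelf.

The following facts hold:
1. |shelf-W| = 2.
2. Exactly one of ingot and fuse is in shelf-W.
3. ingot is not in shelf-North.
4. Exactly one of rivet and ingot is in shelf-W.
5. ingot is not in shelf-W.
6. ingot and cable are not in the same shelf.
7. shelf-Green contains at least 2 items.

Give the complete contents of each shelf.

shelf-W = {fuse, rivet}; shelf-North = {cable}; shelf-Green = {badge, ingot}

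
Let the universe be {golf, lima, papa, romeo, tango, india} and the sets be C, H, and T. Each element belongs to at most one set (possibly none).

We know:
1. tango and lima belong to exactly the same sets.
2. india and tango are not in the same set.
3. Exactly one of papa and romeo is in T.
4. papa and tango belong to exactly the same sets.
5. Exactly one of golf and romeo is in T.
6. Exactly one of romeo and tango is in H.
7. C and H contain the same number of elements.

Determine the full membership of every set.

C = {india}; H = {romeo}; T = {golf, lima, papa, tango}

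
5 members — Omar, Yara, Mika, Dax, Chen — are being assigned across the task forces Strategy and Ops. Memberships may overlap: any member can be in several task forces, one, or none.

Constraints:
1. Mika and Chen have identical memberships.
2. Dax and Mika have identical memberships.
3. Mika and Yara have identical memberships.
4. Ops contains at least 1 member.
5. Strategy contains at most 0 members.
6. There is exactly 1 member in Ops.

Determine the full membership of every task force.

Strategy = {}; Ops = {Omar}

(5): Strategy already has 0, so the rest are out.
Suppose Omar ∉ Ops: no assignment then satisfies all the clues, so Omar ∈ Ops.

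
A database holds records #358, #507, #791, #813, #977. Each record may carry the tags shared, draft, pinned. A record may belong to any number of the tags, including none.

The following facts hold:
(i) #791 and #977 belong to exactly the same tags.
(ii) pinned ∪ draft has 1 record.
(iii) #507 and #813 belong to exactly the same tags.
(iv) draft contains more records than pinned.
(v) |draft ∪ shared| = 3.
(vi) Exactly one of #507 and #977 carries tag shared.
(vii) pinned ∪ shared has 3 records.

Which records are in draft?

draft = {#358}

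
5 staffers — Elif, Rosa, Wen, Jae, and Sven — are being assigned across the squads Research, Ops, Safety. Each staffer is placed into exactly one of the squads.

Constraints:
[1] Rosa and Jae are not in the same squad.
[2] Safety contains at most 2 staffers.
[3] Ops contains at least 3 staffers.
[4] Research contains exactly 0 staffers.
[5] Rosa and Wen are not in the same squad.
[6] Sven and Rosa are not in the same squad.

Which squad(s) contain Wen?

(4): Research already has 0, so the rest are out.
Suppose Wen ∉ Ops: no assignment then satisfies all the clues, so Wen ∈ Ops.

Wen: Ops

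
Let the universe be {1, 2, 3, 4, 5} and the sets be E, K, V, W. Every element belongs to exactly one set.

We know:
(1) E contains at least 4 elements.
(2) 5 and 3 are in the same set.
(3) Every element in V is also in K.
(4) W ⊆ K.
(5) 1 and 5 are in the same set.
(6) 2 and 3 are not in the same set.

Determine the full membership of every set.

E = {1, 3, 4, 5}; K = {2}; V = {}; W = {}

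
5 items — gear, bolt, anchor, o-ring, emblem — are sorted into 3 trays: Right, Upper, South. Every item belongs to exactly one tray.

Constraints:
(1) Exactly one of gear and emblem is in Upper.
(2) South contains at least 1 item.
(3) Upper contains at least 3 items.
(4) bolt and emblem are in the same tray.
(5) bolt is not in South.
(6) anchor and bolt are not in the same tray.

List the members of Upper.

Upper = {bolt, emblem, o-ring}

From (5): bolt ∉ South.
(4): emblem matches bolt: emblem ∉ South.
Suppose gear ∈ Upper: no assignment then satisfies all the clues, so gear ∉ Upper.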